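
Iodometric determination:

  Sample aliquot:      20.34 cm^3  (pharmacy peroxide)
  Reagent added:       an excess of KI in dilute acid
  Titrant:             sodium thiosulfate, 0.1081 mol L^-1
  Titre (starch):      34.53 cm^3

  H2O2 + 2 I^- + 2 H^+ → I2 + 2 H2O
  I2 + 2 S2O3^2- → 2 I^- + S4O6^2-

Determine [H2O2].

0.09176 mol/L

n(S2O3^2-) = 0.03453 × 0.1081 = 3.733 × 10^-3 mol
n(I2) = n(S2O3^2-)/2 = 1.866 × 10^-3 mol
n(H2O2) in the aliquot = 1.866 × 10^-3 mol (1:1 ratio)
[H2O2] = 1.866 × 10^-3 / 0.02034 = 0.09176 mol/L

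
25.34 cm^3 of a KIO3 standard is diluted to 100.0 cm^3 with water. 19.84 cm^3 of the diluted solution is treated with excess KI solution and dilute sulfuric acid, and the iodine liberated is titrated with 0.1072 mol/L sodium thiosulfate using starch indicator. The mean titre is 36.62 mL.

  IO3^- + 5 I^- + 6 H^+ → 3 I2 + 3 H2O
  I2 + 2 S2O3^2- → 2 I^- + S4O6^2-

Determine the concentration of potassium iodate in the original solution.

0.1301 mol/L

n(S2O3^2-) = 0.03662 × 0.1072 = 3.926 × 10^-3 mol
n(I2) = n(S2O3^2-)/2 = 1.963 × 10^-3 mol
From the 1:3 ratio, n(IO3^-) in the aliquot = 1/3 × 1.963 × 10^-3 = 6.543 × 10^-4 mol
[IO3^-]_dilute = 6.543 × 10^-4 / 0.01984 = 0.03298 mol/L
[IO3^-]_original = 0.03298 × 100.0/25.34 = 0.1301 mol/L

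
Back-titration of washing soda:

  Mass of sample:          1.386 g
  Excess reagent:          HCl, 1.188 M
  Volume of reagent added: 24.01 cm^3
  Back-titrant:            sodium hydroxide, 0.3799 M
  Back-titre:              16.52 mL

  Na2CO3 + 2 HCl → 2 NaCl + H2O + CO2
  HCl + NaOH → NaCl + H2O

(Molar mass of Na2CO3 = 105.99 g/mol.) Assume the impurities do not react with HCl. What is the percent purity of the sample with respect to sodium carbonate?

n(HCl) added = 0.02401 × 1.188 = 0.02852 mol
n(NaOH) used in back-titration = 0.01652 × 0.3799 = 6.276 × 10^-3 mol
n(HCl) left over = 6.276 × 10^-3 mol (1:1 ratio)
n(HCl) consumed by analyte = 0.02852 − 6.276 × 10^-3 = 0.02225 mol
From the 1:2 ratio, n(Na2CO3) = 1/2 × 0.02225 = 0.01112 mol
mass of Na2CO3 = 0.01112 × 105.99 = 1.179 g
% Na2CO3 = 1.179 / 1.386 × 100 = 85.07 %

85.07 %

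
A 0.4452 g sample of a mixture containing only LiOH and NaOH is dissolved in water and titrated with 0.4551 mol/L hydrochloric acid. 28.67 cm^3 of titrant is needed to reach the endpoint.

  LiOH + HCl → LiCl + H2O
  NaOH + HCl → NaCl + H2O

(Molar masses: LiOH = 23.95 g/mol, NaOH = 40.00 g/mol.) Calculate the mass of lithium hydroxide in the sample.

n(HCl) = 0.02867 × 0.4551 = 0.01305 mol
Let x = n(LiOH), y = n(NaOH).
Titrant: 1x + 1y = 0.01305;  mass: 23.95x + 40.00y = 0.4452
Solving, x = 4.779 × 10^-3 mol, y = 8.268 × 10^-3 mol
mass of LiOH = 4.779 × 10^-3 × 23.95 = 0.1145 g

0.1145 g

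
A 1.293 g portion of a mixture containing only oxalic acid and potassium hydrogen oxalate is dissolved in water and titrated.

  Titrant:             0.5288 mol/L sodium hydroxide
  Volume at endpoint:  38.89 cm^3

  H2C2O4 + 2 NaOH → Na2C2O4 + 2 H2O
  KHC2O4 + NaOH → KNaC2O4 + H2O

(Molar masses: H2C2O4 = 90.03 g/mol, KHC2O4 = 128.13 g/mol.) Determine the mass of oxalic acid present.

0.7268 g

n(NaOH) = 0.03889 × 0.5288 = 0.02057 mol
Let x = n(H2C2O4), y = n(KHC2O4).
Titrant: 2x + 1y = 0.02057;  mass: 90.03x + 128.13y = 1.293
Solving, x = 8.073 × 10^-3 mol, y = 4.419 × 10^-3 mol
mass of H2C2O4 = 8.073 × 10^-3 × 90.03 = 0.7268 g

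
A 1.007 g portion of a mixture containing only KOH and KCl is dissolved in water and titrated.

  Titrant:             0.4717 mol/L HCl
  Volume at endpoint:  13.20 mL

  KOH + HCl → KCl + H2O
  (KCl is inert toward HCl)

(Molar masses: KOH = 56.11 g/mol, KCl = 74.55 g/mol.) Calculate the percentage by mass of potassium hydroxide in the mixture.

34.69 %

n(HCl) = 0.01320 × 0.4717 = 6.226 × 10^-3 mol
Let x = n(KOH), y = n(KCl).
Titrant: 1x = 6.226 × 10^-3;  mass: 56.11x + 74.55y = 1.007
Solving, x = 6.226 × 10^-3 mol, y = 8.821 × 10^-3 mol
mass of KOH = 6.226 × 10^-3 × 56.11 = 0.3494 g
% KOH = 0.3494 / 1.007 × 100 = 34.69 %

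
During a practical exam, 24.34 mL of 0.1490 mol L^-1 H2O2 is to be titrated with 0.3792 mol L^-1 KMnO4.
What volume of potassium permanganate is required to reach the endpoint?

2 MnO4^- + 5 H2O2 + 6 H^+ → 2 Mn^2+ + 5 O2 + 8 H2O
n(H2O2) = 0.02434 L × 0.1490 mol/L = 3.627 × 10^-3 mol
From the 2:5 stoichiometry, n(KMnO4) = 2/5 × 3.627 × 10^-3 = 1.451 × 10^-3 mol
V(KMnO4) = 1.451 × 10^-3 mol / 0.3792 mol/L = 0.003826 L = 3.826 mL

3.826 mL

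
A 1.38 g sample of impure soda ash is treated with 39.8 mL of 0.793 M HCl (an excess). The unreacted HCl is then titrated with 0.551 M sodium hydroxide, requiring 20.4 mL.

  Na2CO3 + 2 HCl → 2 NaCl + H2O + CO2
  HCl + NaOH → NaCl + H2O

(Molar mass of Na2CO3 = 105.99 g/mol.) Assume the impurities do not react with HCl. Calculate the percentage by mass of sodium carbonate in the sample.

n(HCl) added = 0.0398 × 0.793 = 0.0316 mol
n(NaOH) used in back-titration = 0.0204 × 0.551 = 0.0112 mol
n(HCl) left over = 0.0112 mol (1:1 ratio)
n(HCl) consumed by analyte = 0.0316 − 0.0112 = 0.0203 mol
From the 1:2 ratio, n(Na2CO3) = 1/2 × 0.0203 = 0.0102 mol
mass of Na2CO3 = 0.0102 × 105.99 = 1.08 g
% Na2CO3 = 1.08 / 1.38 × 100 = 78.0 %

78.0 %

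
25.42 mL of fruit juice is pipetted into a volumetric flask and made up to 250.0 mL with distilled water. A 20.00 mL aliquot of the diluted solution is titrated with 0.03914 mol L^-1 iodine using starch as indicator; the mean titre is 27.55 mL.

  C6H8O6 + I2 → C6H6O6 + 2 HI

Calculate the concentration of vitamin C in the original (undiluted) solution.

n(I2) = 0.02755 × 0.03914 = 1.078 × 10^-3 mol
n(C6H8O6) in the aliquot = 1.078 × 10^-3 mol (1:1 ratio)
[C6H8O6]_dilute = 1.078 × 10^-3 / 0.02000 = 0.05392 mol/L
Dilution factor = 250.0 / 25.42 = 9.835
[C6H8O6]_stock = 0.05392 × 9.835 = 0.5302 mol/L

0.5302 mol/L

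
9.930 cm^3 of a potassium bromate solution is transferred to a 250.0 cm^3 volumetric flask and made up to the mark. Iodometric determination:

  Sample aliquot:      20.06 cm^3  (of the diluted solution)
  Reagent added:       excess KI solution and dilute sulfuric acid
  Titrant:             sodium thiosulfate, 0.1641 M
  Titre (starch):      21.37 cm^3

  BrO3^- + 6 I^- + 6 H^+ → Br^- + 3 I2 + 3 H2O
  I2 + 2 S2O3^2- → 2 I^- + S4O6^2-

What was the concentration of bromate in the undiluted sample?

n(S2O3^2-) = 0.02137 × 0.1641 = 3.507 × 10^-3 mol
n(I2) = n(S2O3^2-)/2 = 1.753 × 10^-3 mol
From the 1:3 ratio, n(BrO3^-) in the aliquot = 1/3 × 1.753 × 10^-3 = 5.845 × 10^-4 mol
[BrO3^-]_dilute = 5.845 × 10^-4 / 0.02006 = 0.02914 mol/L
[BrO3^-]_original = 0.02914 × 250.0/9.930 = 0.7335 mol/L

0.7335 M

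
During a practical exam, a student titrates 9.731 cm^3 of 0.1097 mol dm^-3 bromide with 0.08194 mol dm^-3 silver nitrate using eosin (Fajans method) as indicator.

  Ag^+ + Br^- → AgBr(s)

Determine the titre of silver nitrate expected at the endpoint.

n(Br-) = 0.009731 L × 0.1097 mol/L = 1.067 × 10^-3 mol
n(AgNO3) = 1.067 × 10^-3 mol (1:1 stoichiometry)
V(AgNO3) = 1.067 × 10^-3 mol / 0.08194 mol/L = 0.01303 L = 13.03 mL

13.03 mL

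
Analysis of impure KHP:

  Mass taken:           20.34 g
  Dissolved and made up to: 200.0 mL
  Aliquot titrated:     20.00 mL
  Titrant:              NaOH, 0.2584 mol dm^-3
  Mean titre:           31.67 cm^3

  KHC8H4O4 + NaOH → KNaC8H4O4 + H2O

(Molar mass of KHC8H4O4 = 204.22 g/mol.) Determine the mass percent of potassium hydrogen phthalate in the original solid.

n(NaOH) per titration = 0.03167 × 0.2584 = 8.184 × 10^-3 mol
n(KHC8H4O4) in each aliquot = 8.184 × 10^-3 mol (1:1 ratio)
n(KHC8H4O4) in the whole flask = 8.184 × 10^-3 × 200.0/20.00 = 0.08184 mol
mass of KHC8H4O4 = 0.08184 × 204.22 = 16.71 g
% KHC8H4O4 = 16.71 / 20.34 × 100 = 82.17 %

82.17 %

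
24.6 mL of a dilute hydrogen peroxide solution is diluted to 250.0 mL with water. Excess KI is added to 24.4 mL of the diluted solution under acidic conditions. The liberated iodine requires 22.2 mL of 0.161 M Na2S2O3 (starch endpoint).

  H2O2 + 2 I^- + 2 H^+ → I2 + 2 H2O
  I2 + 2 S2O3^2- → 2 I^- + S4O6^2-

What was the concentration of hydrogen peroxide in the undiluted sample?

n(S2O3^2-) = 0.0222 × 0.161 = 3.57 × 10^-3 mol
n(I2) = n(S2O3^2-)/2 = 1.79 × 10^-3 mol
n(H2O2) in the aliquot = 1.79 × 10^-3 mol (1:1 ratio)
[H2O2]_dilute = 1.79 × 10^-3 / 0.0244 = 0.0732 mol/L
[H2O2]_original = 0.0732 × 250.0/24.6 = 0.744 mol/L

0.744 M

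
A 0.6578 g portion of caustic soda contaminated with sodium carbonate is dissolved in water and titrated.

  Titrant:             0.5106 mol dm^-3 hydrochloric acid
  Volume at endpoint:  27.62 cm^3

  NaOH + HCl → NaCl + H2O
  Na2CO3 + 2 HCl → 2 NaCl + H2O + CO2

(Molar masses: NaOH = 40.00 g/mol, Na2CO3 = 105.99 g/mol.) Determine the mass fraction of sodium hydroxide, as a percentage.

n(HCl) = 0.02762 × 0.5106 = 0.01410 mol
Let x = n(NaOH), y = n(Na2CO3).
Titrant: 1x + 2y = 0.01410;  mass: 40.00x + 105.99y = 0.6578
Solving, x = 6.893 × 10^-3 mol, y = 3.605 × 10^-3 mol
mass of NaOH = 6.893 × 10^-3 × 40.00 = 0.2757 g
% NaOH = 0.2757 / 0.6578 × 100 = 41.92 %

41.92 %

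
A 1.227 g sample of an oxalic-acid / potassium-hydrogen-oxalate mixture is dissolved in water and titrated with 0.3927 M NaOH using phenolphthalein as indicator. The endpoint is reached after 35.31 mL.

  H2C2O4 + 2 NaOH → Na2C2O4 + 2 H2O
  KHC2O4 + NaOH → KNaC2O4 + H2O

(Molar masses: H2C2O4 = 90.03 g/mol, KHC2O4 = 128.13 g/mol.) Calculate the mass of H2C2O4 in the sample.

n(NaOH) = 0.03531 × 0.3927 = 0.01387 mol
Let x = n(H2C2O4), y = n(KHC2O4).
Titrant: 2x + 1y = 0.01387;  mass: 90.03x + 128.13y = 1.227
Solving, x = 3.307 × 10^-3 mol, y = 7.253 × 10^-3 mol
mass of H2C2O4 = 3.307 × 10^-3 × 90.03 = 0.2977 g

0.2977 g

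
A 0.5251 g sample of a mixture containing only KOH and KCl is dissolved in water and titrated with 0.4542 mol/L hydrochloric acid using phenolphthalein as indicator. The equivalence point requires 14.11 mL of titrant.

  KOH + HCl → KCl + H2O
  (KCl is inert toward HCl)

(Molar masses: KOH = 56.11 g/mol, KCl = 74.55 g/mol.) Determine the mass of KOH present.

0.3596 g

n(HCl) = 0.01411 × 0.4542 = 6.409 × 10^-3 mol
Let x = n(KOH), y = n(KCl).
Titrant: 1x = 6.409 × 10^-3;  mass: 56.11x + 74.55y = 0.5251
Solving, x = 6.409 × 10^-3 mol, y = 2.220 × 10^-3 mol
mass of KOH = 6.409 × 10^-3 × 56.11 = 0.3596 g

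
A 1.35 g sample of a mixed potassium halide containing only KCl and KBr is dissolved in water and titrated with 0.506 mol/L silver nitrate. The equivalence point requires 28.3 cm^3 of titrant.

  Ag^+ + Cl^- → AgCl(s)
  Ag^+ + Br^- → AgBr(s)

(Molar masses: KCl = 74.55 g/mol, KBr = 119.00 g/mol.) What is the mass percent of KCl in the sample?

n(AgNO3) = 0.0283 × 0.506 = 0.0143 mol
Let x = n(KCl), y = n(KBr).
Titrant: 1x + 1y = 0.0143;  mass: 74.55x + 119.00y = 1.35
Solving, x = 7.97 × 10^-3 mol, y = 6.35 × 10^-3 mol
mass of KCl = 7.97 × 10^-3 × 74.55 = 0.594 g
% KCl = 0.594 / 1.35 × 100 = 44.0 %

44.0 %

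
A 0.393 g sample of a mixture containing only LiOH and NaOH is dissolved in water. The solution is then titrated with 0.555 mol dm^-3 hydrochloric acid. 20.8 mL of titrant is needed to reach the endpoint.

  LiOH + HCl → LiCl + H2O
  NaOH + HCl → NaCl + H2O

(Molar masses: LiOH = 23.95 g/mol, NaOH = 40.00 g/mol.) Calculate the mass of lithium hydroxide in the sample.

n(HCl) = 0.0208 × 0.555 = 0.0115 mol
Let x = n(LiOH), y = n(NaOH).
Titrant: 1x + 1y = 0.0115;  mass: 23.95x + 40.00y = 0.393
Solving, x = 4.28 × 10^-3 mol, y = 7.26 × 10^-3 mol
mass of LiOH = 4.28 × 10^-3 × 23.95 = 0.103 g

0.103 g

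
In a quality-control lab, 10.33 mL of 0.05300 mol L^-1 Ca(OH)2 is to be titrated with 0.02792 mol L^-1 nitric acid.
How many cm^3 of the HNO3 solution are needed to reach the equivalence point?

Ca(OH)2 + 2 HNO3 → Ca(NO3)2 + 2 H2O
n(Ca(OH)2) = 0.01033 L × 0.05300 mol/L = 5.475 × 10^-4 mol
From the 2:1 stoichiometry, n(HNO3) = 2/1 × 5.475 × 10^-4 = 1.095 × 10^-3 mol
V(HNO3) = 1.095 × 10^-3 mol / 0.02792 mol/L = 0.03922 L = 39.22 mL

39.22 mL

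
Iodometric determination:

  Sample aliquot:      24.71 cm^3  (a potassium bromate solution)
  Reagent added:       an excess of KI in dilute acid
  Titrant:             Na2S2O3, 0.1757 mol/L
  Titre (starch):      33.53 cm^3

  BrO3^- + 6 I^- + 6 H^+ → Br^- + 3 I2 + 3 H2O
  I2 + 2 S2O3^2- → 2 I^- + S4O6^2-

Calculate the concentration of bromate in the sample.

n(S2O3^2-) = 0.03353 × 0.1757 = 5.891 × 10^-3 mol
n(I2) = n(S2O3^2-)/2 = 2.946 × 10^-3 mol
From the 1:3 ratio, n(BrO3^-) in the aliquot = 1/3 × 2.946 × 10^-3 = 9.819 × 10^-4 mol
[BrO3^-] = 9.819 × 10^-4 / 0.02471 = 0.03974 mol/L

0.03974 mol/L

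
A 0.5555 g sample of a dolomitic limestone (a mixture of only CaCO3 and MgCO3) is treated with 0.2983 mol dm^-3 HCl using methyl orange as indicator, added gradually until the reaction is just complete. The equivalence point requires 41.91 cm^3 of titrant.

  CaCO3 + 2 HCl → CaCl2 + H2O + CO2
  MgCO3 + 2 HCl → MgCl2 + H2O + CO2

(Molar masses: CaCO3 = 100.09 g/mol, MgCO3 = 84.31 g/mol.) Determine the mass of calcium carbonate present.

0.1807 g

n(HCl) = 0.04191 × 0.2983 = 0.01250 mol
Let x = n(CaCO3), y = n(MgCO3).
Titrant: 2x + 2y = 0.01250;  mass: 100.09x + 84.31y = 0.5555
Solving, x = 1.805 × 10^-3 mol, y = 4.446 × 10^-3 mol
mass of CaCO3 = 1.805 × 10^-3 × 100.09 = 0.1807 g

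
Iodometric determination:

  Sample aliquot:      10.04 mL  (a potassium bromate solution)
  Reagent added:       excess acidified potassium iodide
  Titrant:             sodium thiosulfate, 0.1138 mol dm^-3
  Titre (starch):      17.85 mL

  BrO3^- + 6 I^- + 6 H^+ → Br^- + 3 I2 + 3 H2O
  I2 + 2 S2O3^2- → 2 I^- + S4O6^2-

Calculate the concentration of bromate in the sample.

0.03372 mol/L

n(S2O3^2-) = 0.01785 × 0.1138 = 2.031 × 10^-3 mol
n(I2) = n(S2O3^2-)/2 = 1.016 × 10^-3 mol
From the 1:3 ratio, n(BrO3^-) in the aliquot = 1/3 × 1.016 × 10^-3 = 3.386 × 10^-4 mol
[BrO3^-] = 3.386 × 10^-4 / 0.01004 = 0.03372 mol/L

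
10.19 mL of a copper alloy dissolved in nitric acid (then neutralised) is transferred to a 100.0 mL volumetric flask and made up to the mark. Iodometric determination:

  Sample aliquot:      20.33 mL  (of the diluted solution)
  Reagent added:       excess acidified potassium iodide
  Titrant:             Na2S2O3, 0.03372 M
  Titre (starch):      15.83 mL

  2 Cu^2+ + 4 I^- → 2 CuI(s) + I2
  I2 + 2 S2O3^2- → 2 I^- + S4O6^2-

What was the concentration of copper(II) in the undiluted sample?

n(S2O3^2-) = 0.01583 × 0.03372 = 5.338 × 10^-4 mol
n(I2) = n(S2O3^2-)/2 = 2.669 × 10^-4 mol
From the 2:1 ratio, n(Cu2+) in the aliquot = 2/1 × 2.669 × 10^-4 = 5.338 × 10^-4 mol
[Cu2+]_dilute = 5.338 × 10^-4 / 0.02033 = 0.02626 mol/L
[Cu2+]_original = 0.02626 × 100.0/10.19 = 0.2577 mol/L

0.2577 M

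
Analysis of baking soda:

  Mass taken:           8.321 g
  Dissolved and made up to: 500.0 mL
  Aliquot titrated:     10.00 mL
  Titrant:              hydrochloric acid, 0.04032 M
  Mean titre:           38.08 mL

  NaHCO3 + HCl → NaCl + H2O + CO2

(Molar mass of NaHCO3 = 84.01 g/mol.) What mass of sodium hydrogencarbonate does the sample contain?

6.449 g

n(HCl) per titration = 0.03808 × 0.04032 = 1.535 × 10^-3 mol
n(NaHCO3) in each aliquot = 1.535 × 10^-3 mol (1:1 ratio)
n(NaHCO3) in the whole flask = 1.535 × 10^-3 × 500.0/10.00 = 0.07677 mol
mass of NaHCO3 = 0.07677 × 84.01 = 6.449 g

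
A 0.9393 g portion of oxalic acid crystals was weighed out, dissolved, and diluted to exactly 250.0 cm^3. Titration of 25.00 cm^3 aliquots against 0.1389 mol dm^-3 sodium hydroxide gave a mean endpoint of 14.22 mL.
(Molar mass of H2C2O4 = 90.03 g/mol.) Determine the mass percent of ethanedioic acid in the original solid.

H2C2O4 + 2 NaOH → Na2C2O4 + 2 H2O
n(NaOH) per titration = 0.01422 × 0.1389 = 1.975 × 10^-3 mol
From the 1:2 ratio, n(H2C2O4) in each aliquot = 1/2 × 1.975 × 10^-3 = 9.876 × 10^-4 mol
n(H2C2O4) in the whole flask = 9.876 × 10^-4 × 250.0/25.00 = 9.876 × 10^-3 mol
mass of H2C2O4 = 9.876 × 10^-3 × 90.03 = 0.8891 g
% H2C2O4 = 0.8891 / 0.9393 × 100 = 94.66 %

94.66 %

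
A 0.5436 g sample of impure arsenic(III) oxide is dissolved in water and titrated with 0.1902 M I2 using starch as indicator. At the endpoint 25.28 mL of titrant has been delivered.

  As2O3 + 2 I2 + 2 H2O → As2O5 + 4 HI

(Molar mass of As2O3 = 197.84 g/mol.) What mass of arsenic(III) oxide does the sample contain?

0.4756 g

n(I2) = 0.02528 L × 0.1902 mol/L = 4.808 × 10^-3 mol
From the 1:2 ratio, n(As2O3) = 1/2 × 4.808 × 10^-3 = 2.404 × 10^-3 mol
mass of As2O3 = 2.404 × 10^-3 × 197.84 g/mol = 0.4756 g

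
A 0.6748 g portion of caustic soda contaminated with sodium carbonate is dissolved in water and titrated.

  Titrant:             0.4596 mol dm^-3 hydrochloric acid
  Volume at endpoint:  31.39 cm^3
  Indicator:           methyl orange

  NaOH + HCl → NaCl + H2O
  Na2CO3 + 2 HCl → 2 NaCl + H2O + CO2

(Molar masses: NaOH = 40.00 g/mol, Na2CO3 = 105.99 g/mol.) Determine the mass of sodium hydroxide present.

0.2763 g

n(HCl) = 0.03139 × 0.4596 = 0.01443 mol
Let x = n(NaOH), y = n(Na2CO3).
Titrant: 1x + 2y = 0.01443;  mass: 40.00x + 105.99y = 0.6748
Solving, x = 6.907 × 10^-3 mol, y = 3.760 × 10^-3 mol
mass of NaOH = 6.907 × 10^-3 × 40.00 = 0.2763 g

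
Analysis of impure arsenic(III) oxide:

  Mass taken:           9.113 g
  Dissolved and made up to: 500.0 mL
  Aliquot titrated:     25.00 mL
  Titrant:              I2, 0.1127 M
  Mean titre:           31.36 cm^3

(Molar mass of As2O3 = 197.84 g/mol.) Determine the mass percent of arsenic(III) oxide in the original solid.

76.73 %

As2O3 + 2 I2 + 2 H2O → As2O5 + 4 HI
n(I2) per titration = 0.03136 × 0.1127 = 3.534 × 10^-3 mol
From the 1:2 ratio, n(As2O3) in each aliquot = 1/2 × 3.534 × 10^-3 = 1.767 × 10^-3 mol
n(As2O3) in the whole flask = 1.767 × 10^-3 × 500.0/25.00 = 0.03534 mol
mass of As2O3 = 0.03534 × 197.84 = 6.992 g
% As2O3 = 6.992 / 9.113 × 100 = 76.73 %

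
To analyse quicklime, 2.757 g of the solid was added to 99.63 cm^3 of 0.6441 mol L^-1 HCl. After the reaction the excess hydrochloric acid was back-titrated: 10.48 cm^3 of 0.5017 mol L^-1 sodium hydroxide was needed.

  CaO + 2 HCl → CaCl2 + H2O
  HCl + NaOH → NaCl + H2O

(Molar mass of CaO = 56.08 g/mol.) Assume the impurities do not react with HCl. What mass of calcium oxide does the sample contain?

1.652 g

n(HCl) added = 0.09963 × 0.6441 = 0.06417 mol
n(NaOH) used in back-titration = 0.01048 × 0.5017 = 5.258 × 10^-3 mol
n(HCl) left over = 5.258 × 10^-3 mol (1:1 ratio)
n(HCl) consumed by analyte = 0.06417 − 5.258 × 10^-3 = 0.05891 mol
From the 1:2 ratio, n(CaO) = 1/2 × 0.05891 = 0.02946 mol
mass of CaO = 0.02946 × 56.08 = 1.652 g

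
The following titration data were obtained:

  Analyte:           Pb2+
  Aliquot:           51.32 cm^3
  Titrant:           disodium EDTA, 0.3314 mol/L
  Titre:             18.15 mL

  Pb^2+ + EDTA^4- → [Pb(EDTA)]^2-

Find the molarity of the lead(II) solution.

n(EDTA) = 0.01815 L × 0.3314 mol/L = 6.015 × 10^-3 mol
n(Pb2+) = 6.015 × 10^-3 mol (1:1 mole ratio)
[Pb2+] = 6.015 × 10^-3 mol / 0.05132 L = 0.1172 mol/L

0.1172 mol/L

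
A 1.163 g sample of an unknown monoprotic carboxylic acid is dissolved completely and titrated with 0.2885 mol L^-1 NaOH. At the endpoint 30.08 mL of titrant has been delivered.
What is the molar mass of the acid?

n(NaOH) = 0.03008 L × 0.2885 mol/L = 8.678 × 10^-3 mol
n(HA) = 8.678 × 10^-3 mol (1:1 ratio)
M = m / n = 1.163 g / 8.678 × 10^-3 mol = 134.0 g/mol

134.0 g/mol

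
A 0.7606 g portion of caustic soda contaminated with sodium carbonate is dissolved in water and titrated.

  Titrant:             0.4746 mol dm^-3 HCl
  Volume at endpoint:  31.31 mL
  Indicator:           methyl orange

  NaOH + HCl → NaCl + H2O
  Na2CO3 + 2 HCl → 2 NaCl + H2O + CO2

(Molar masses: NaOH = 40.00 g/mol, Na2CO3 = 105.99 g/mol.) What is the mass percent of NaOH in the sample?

n(HCl) = 0.03131 × 0.4746 = 0.01486 mol
Let x = n(NaOH), y = n(Na2CO3).
Titrant: 1x + 2y = 0.01486;  mass: 40.00x + 105.99y = 0.7606
Solving, x = 2.069 × 10^-3 mol, y = 6.395 × 10^-3 mol
mass of NaOH = 2.069 × 10^-3 × 40.00 = 0.08277 g
% NaOH = 0.08277 / 0.7606 × 100 = 10.88 %

10.88 %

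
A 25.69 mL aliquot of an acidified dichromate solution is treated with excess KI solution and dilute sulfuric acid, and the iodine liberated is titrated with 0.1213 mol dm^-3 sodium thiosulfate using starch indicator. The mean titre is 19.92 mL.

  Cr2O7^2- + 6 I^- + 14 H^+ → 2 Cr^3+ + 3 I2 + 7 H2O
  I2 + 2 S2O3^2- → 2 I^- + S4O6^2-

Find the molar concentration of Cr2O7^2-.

n(S2O3^2-) = 0.01992 × 0.1213 = 2.416 × 10^-3 mol
n(I2) = n(S2O3^2-)/2 = 1.208 × 10^-3 mol
From the 1:3 ratio, n(Cr2O7^2-) in the aliquot = 1/3 × 1.208 × 10^-3 = 4.027 × 10^-4 mol
[Cr2O7^2-] = 4.027 × 10^-4 / 0.02569 = 0.01568 mol/L

0.01568 mol/L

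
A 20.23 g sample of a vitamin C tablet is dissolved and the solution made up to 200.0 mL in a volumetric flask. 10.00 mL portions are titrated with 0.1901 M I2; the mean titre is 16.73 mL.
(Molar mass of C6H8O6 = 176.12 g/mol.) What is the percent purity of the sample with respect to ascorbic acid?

55.38 %

C6H8O6 + I2 → C6H6O6 + 2 HI
n(I2) per titration = 0.01673 × 0.1901 = 3.180 × 10^-3 mol
n(C6H8O6) in each aliquot = 3.180 × 10^-3 mol (1:1 ratio)
n(C6H8O6) in the whole flask = 3.180 × 10^-3 × 200.0/10.00 = 0.06361 mol
mass of C6H8O6 = 0.06361 × 176.12 = 11.20 g
% C6H8O6 = 11.20 / 20.23 × 100 = 55.38 %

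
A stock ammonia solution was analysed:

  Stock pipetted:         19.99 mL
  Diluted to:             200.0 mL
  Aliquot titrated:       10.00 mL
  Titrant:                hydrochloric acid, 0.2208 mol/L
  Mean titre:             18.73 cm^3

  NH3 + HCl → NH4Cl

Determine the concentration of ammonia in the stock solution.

n(HCl) = 0.01873 × 0.2208 = 4.136 × 10^-3 mol
n(NH3) in the aliquot = 4.136 × 10^-3 mol (1:1 ratio)
[NH3]_dilute = 4.136 × 10^-3 / 0.01000 = 0.4136 mol/L
Dilution factor = 200.0 / 19.99 = 10.01
[NH3]_stock = 0.4136 × 10.01 = 4.138 mol/L

4.138 mol/L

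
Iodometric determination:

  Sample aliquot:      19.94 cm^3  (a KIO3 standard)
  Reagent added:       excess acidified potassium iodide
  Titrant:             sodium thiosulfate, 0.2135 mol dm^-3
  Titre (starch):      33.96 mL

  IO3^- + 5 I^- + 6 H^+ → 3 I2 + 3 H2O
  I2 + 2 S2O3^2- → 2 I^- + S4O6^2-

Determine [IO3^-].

n(S2O3^2-) = 0.03396 × 0.2135 = 7.250 × 10^-3 mol
n(I2) = n(S2O3^2-)/2 = 3.625 × 10^-3 mol
From the 1:3 ratio, n(IO3^-) in the aliquot = 1/3 × 3.625 × 10^-3 = 1.208 × 10^-3 mol
[IO3^-] = 1.208 × 10^-3 / 0.01994 = 0.06060 mol/L

0.06060 mol/L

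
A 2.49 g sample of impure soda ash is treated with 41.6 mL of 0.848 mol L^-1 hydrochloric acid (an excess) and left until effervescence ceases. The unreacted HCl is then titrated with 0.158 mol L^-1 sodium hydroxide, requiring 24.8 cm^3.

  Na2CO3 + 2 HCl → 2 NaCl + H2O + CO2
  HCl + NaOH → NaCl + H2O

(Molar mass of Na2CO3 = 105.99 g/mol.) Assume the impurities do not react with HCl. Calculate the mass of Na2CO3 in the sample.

n(HCl) added = 0.0416 × 0.848 = 0.0353 mol
n(NaOH) used in back-titration = 0.0248 × 0.158 = 3.92 × 10^-3 mol
n(HCl) left over = 3.92 × 10^-3 mol (1:1 ratio)
n(HCl) consumed by analyte = 0.0353 − 3.92 × 10^-3 = 0.0314 mol
From the 1:2 ratio, n(Na2CO3) = 1/2 × 0.0314 = 0.0157 mol
mass of Na2CO3 = 0.0157 × 105.99 = 1.66 g

1.66 g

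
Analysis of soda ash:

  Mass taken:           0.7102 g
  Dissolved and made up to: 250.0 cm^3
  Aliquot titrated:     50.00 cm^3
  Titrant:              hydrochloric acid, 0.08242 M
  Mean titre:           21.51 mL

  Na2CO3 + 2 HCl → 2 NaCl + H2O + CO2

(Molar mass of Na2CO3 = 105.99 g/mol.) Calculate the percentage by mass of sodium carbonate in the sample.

n(HCl) per titration = 0.02151 × 0.08242 = 1.773 × 10^-3 mol
From the 1:2 ratio, n(Na2CO3) in each aliquot = 1/2 × 1.773 × 10^-3 = 8.864 × 10^-4 mol
n(Na2CO3) in the whole flask = 8.864 × 10^-4 × 250.0/50.00 = 4.432 × 10^-3 mol
mass of Na2CO3 = 4.432 × 10^-3 × 105.99 = 0.4698 g
% Na2CO3 = 0.4698 / 0.7102 × 100 = 66.15 %

66.15 %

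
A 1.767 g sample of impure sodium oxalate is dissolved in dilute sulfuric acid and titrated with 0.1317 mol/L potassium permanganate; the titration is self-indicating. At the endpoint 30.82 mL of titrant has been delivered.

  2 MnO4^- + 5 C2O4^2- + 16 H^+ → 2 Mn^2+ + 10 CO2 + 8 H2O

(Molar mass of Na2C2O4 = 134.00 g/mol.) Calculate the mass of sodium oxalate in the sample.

n(KMnO4) = 0.03082 L × 0.1317 mol/L = 4.059 × 10^-3 mol
From the 5:2 ratio, n(Na2C2O4) = 5/2 × 4.059 × 10^-3 = 0.01015 mol
mass of Na2C2O4 = 0.01015 × 134.00 g/mol = 1.360 g

1.360 g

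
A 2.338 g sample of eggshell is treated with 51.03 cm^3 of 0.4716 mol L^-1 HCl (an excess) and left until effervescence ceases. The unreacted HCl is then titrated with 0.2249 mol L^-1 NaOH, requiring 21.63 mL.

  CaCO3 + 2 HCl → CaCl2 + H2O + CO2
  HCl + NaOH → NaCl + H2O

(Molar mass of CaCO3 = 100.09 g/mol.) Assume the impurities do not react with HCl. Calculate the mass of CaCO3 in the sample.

0.9609 g

n(HCl) added = 0.05103 × 0.4716 = 0.02407 mol
n(NaOH) used in back-titration = 0.02163 × 0.2249 = 4.865 × 10^-3 mol
n(HCl) left over = 4.865 × 10^-3 mol (1:1 ratio)
n(HCl) consumed by analyte = 0.02407 − 4.865 × 10^-3 = 0.01920 mol
From the 1:2 ratio, n(CaCO3) = 1/2 × 0.01920 = 9.601 × 10^-3 mol
mass of CaCO3 = 9.601 × 10^-3 × 100.09 = 0.9609 g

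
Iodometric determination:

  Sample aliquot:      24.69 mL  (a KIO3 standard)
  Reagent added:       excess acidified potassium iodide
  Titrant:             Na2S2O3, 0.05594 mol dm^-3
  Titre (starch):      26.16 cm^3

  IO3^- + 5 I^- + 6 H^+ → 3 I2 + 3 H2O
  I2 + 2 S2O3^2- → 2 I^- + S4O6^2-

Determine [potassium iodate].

0.009878 mol/L

n(S2O3^2-) = 0.02616 × 0.05594 = 1.463 × 10^-3 mol
n(I2) = n(S2O3^2-)/2 = 7.317 × 10^-4 mol
From the 1:3 ratio, n(IO3^-) in the aliquot = 1/3 × 7.317 × 10^-4 = 2.439 × 10^-4 mol
[IO3^-] = 2.439 × 10^-4 / 0.02469 = 0.009878 mol/L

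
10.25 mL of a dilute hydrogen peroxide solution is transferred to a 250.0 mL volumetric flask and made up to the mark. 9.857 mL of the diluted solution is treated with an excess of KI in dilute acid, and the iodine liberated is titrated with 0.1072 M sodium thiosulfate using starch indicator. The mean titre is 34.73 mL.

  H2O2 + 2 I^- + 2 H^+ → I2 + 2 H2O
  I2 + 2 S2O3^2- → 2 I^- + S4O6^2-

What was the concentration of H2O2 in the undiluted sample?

4.606 M

n(S2O3^2-) = 0.03473 × 0.1072 = 3.723 × 10^-3 mol
n(I2) = n(S2O3^2-)/2 = 1.862 × 10^-3 mol
n(H2O2) in the aliquot = 1.862 × 10^-3 mol (1:1 ratio)
[H2O2]_dilute = 1.862 × 10^-3 / 0.009857 = 0.1889 mol/L
[H2O2]_original = 0.1889 × 250.0/10.25 = 4.606 mol/L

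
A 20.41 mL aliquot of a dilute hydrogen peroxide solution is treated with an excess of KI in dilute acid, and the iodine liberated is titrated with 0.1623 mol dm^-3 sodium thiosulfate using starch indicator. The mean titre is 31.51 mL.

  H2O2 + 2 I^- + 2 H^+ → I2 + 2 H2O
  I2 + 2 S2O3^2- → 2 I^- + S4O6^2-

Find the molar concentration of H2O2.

n(S2O3^2-) = 0.03151 × 0.1623 = 5.114 × 10^-3 mol
n(I2) = n(S2O3^2-)/2 = 2.557 × 10^-3 mol
n(H2O2) in the aliquot = 2.557 × 10^-3 mol (1:1 ratio)
[H2O2] = 2.557 × 10^-3 / 0.02041 = 0.1253 mol/L

0.1253 mol/L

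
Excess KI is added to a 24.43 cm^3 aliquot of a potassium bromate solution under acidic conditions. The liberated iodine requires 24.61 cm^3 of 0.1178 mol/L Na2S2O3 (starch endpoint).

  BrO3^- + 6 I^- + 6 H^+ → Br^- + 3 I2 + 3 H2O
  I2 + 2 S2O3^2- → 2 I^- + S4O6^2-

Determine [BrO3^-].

0.01978 mol/L

n(S2O3^2-) = 0.02461 × 0.1178 = 2.899 × 10^-3 mol
n(I2) = n(S2O3^2-)/2 = 1.450 × 10^-3 mol
From the 1:3 ratio, n(BrO3^-) in the aliquot = 1/3 × 1.450 × 10^-3 = 4.832 × 10^-4 mol
[BrO3^-] = 4.832 × 10^-4 / 0.02443 = 0.01978 mol/L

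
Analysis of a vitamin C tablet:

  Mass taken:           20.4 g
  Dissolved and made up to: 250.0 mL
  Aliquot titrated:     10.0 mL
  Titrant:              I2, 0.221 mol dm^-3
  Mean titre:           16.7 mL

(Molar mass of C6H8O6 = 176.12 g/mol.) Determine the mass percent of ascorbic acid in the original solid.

C6H8O6 + I2 → C6H6O6 + 2 HI
n(I2) per titration = 0.0167 × 0.221 = 3.69 × 10^-3 mol
n(C6H8O6) in each aliquot = 3.69 × 10^-3 mol (1:1 ratio)
n(C6H8O6) in the whole flask = 3.69 × 10^-3 × 250.0/10.0 = 0.0923 mol
mass of C6H8O6 = 0.0923 × 176.12 = 16.3 g
% C6H8O6 = 16.3 / 20.4 × 100 = 79.7 %

79.7 %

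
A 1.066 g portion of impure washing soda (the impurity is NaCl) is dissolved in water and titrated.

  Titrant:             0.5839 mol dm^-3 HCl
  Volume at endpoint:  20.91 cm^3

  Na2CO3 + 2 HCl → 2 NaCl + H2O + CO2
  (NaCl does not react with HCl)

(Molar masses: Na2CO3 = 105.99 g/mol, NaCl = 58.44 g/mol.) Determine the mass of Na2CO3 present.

n(HCl) = 0.02091 × 0.5839 = 0.01221 mol
Let x = n(Na2CO3), y = n(NaCl).
Titrant: 2x = 0.01221;  mass: 105.99x + 58.44y = 1.066
Solving, x = 6.105 × 10^-3 mol, y = 7.169 × 10^-3 mol
mass of Na2CO3 = 6.105 × 10^-3 × 105.99 = 0.6470 g

0.6470 g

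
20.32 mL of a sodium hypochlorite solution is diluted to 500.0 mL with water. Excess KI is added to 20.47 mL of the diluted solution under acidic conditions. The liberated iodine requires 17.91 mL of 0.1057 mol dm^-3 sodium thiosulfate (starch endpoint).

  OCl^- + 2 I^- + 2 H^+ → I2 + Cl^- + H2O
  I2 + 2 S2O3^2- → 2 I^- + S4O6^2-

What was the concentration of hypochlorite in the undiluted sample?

1.138 mol/L

n(S2O3^2-) = 0.01791 × 0.1057 = 1.893 × 10^-3 mol
n(I2) = n(S2O3^2-)/2 = 9.465 × 10^-4 mol
n(OCl^-) in the aliquot = 9.465 × 10^-4 mol (1:1 ratio)
[OCl^-]_dilute = 9.465 × 10^-4 / 0.02047 = 0.04624 mol/L
[OCl^-]_original = 0.04624 × 500.0/20.32 = 1.138 mol/L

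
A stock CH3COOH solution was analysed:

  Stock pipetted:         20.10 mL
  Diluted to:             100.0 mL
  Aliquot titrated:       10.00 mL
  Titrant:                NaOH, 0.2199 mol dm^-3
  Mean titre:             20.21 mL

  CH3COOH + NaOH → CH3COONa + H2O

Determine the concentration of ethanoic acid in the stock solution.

n(NaOH) = 0.02021 × 0.2199 = 4.444 × 10^-3 mol
n(CH3COOH) in the aliquot = 4.444 × 10^-3 mol (1:1 ratio)
[CH3COOH]_dilute = 4.444 × 10^-3 / 0.01000 = 0.4444 mol/L
Dilution factor = 100.0 / 20.10 = 4.975
[CH3COOH]_stock = 0.4444 × 4.975 = 2.211 mol/L

2.211 mol/L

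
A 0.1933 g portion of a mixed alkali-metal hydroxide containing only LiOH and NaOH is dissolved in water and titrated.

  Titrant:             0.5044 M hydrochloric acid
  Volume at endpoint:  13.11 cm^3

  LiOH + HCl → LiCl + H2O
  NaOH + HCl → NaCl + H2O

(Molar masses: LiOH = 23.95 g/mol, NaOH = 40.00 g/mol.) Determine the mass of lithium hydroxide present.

n(HCl) = 0.01311 × 0.5044 = 6.613 × 10^-3 mol
Let x = n(LiOH), y = n(NaOH).
Titrant: 1x + 1y = 6.613 × 10^-3;  mass: 23.95x + 40.00y = 0.1933
Solving, x = 4.437 × 10^-3 mol, y = 2.176 × 10^-3 mol
mass of LiOH = 4.437 × 10^-3 × 23.95 = 0.1063 g

0.1063 g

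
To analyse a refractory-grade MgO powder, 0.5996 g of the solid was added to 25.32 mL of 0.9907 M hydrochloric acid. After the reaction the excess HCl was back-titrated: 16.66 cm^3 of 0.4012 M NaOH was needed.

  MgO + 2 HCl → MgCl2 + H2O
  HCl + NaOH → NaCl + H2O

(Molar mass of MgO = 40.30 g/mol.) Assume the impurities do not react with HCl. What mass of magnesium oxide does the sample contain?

n(HCl) added = 0.02532 × 0.9907 = 0.02508 mol
n(NaOH) used in back-titration = 0.01666 × 0.4012 = 6.684 × 10^-3 mol
n(HCl) left over = 6.684 × 10^-3 mol (1:1 ratio)
n(HCl) consumed by analyte = 0.02508 − 6.684 × 10^-3 = 0.01840 mol
From the 1:2 ratio, n(MgO) = 1/2 × 0.01840 = 9.200 × 10^-3 mol
mass of MgO = 9.200 × 10^-3 × 40.30 = 0.3708 g

0.3708 g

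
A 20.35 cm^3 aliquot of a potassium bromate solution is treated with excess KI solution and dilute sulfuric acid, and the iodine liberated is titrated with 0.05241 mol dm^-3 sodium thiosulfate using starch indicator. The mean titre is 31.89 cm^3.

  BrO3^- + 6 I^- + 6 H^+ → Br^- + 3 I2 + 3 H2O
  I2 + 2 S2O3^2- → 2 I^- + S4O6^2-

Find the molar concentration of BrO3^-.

n(S2O3^2-) = 0.03189 × 0.05241 = 1.671 × 10^-3 mol
n(I2) = n(S2O3^2-)/2 = 8.357 × 10^-4 mol
From the 1:3 ratio, n(BrO3^-) in the aliquot = 1/3 × 8.357 × 10^-4 = 2.786 × 10^-4 mol
[BrO3^-] = 2.786 × 10^-4 / 0.02035 = 0.01369 mol/L

0.01369 mol/L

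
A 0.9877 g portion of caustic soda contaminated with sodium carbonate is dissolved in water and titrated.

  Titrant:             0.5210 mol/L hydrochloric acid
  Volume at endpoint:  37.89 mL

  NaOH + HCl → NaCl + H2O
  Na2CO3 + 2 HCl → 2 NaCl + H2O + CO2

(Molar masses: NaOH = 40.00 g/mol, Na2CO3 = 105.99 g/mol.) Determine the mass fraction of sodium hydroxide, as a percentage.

n(HCl) = 0.03789 × 0.5210 = 0.01974 mol
Let x = n(NaOH), y = n(Na2CO3).
Titrant: 1x + 2y = 0.01974;  mass: 40.00x + 105.99y = 0.9877
Solving, x = 4.498 × 10^-3 mol, y = 7.621 × 10^-3 mol
mass of NaOH = 4.498 × 10^-3 × 40.00 = 0.1799 g
% NaOH = 0.1799 / 0.9877 × 100 = 18.22 %

18.22 %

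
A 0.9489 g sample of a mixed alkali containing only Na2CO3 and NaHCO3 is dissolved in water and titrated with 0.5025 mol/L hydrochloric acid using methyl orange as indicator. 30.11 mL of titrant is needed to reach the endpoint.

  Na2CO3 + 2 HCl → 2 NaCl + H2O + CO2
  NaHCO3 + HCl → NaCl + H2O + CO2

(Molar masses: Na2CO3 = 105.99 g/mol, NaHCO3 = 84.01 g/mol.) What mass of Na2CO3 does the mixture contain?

n(HCl) = 0.03011 × 0.5025 = 0.01513 mol
Let x = n(Na2CO3), y = n(NaHCO3).
Titrant: 2x + 1y = 0.01513;  mass: 105.99x + 84.01y = 0.9489
Solving, x = 5.194 × 10^-3 mol, y = 4.742 × 10^-3 mol
mass of Na2CO3 = 5.194 × 10^-3 × 105.99 = 0.5505 g

0.5505 g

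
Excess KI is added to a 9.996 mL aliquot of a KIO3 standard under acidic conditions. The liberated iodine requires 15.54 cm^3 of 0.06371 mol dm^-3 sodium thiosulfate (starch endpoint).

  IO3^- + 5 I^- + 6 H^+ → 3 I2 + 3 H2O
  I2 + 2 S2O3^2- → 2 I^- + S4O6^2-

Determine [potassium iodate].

n(S2O3^2-) = 0.01554 × 0.06371 = 9.901 × 10^-4 mol
n(I2) = n(S2O3^2-)/2 = 4.950 × 10^-4 mol
From the 1:3 ratio, n(IO3^-) in the aliquot = 1/3 × 4.950 × 10^-4 = 1.650 × 10^-4 mol
[IO3^-] = 1.650 × 10^-4 / 0.009996 = 0.01651 mol/L

0.01651 mol/L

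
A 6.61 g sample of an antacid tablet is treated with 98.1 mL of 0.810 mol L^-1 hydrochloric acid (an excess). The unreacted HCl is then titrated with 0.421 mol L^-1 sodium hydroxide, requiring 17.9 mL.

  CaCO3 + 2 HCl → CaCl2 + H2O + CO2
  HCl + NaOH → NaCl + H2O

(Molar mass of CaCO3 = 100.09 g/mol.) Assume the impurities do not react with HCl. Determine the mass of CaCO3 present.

n(HCl) added = 0.0981 × 0.810 = 0.0795 mol
n(NaOH) used in back-titration = 0.0179 × 0.421 = 7.54 × 10^-3 mol
n(HCl) left over = 7.54 × 10^-3 mol (1:1 ratio)
n(HCl) consumed by analyte = 0.0795 − 7.54 × 10^-3 = 0.0719 mol
From the 1:2 ratio, n(CaCO3) = 1/2 × 0.0719 = 0.0360 mol
mass of CaCO3 = 0.0360 × 100.09 = 3.60 g

3.60 g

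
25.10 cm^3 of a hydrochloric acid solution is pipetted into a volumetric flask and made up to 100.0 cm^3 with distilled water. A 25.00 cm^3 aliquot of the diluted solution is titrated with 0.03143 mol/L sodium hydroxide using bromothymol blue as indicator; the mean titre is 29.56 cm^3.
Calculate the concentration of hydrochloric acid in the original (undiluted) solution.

HCl + NaOH → NaCl + H2O
n(NaOH) = 0.02956 × 0.03143 = 9.291 × 10^-4 mol
n(HCl) in the aliquot = 9.291 × 10^-4 mol (1:1 ratio)
[HCl]_dilute = 9.291 × 10^-4 / 0.02500 = 0.03716 mol/L
Dilution factor = 100.0 / 25.10 = 3.984
[HCl]_stock = 0.03716 × 3.984 = 0.1481 mol/L

0.1481 mol/L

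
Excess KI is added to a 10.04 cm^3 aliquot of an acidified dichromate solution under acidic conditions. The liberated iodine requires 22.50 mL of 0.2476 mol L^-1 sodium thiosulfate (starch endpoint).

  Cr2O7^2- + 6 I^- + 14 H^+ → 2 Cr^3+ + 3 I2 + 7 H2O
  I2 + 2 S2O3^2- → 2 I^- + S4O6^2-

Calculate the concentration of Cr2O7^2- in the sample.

0.09248 mol/L

n(S2O3^2-) = 0.02250 × 0.2476 = 5.571 × 10^-3 mol
n(I2) = n(S2O3^2-)/2 = 2.785 × 10^-3 mol
From the 1:3 ratio, n(Cr2O7^2-) in the aliquot = 1/3 × 2.785 × 10^-3 = 9.285 × 10^-4 mol
[Cr2O7^2-] = 9.285 × 10^-4 / 0.01004 = 0.09248 mol/L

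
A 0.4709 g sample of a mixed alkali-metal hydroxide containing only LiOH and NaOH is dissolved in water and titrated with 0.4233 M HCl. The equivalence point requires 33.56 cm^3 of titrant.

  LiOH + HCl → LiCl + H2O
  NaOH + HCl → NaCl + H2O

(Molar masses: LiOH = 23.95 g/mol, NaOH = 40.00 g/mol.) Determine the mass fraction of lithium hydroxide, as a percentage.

n(HCl) = 0.03356 × 0.4233 = 0.01421 mol
Let x = n(LiOH), y = n(NaOH).
Titrant: 1x + 1y = 0.01421;  mass: 23.95x + 40.00y = 0.4709
Solving, x = 6.065 × 10^-3 mol, y = 8.141 × 10^-3 mol
mass of LiOH = 6.065 × 10^-3 × 23.95 = 0.1452 g
% LiOH = 0.1452 / 0.4709 × 100 = 30.84 %

30.84 %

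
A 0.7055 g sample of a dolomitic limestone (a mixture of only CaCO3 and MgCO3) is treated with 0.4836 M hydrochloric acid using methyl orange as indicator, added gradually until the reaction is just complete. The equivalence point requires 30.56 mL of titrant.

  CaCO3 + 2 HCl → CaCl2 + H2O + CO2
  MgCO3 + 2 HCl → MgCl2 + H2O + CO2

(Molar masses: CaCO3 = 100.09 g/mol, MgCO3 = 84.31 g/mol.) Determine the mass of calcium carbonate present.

n(HCl) = 0.03056 × 0.4836 = 0.01478 mol
Let x = n(CaCO3), y = n(MgCO3).
Titrant: 2x + 2y = 0.01478;  mass: 100.09x + 84.31y = 0.7055
Solving, x = 5.228 × 10^-3 mol, y = 2.161 × 10^-3 mol
mass of CaCO3 = 5.228 × 10^-3 × 100.09 = 0.5233 g

0.5233 g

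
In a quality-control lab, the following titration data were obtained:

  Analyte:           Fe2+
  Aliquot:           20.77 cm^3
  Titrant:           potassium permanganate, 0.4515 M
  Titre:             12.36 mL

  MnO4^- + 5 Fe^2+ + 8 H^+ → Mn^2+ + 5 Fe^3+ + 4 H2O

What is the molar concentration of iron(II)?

1.343 M

n(KMnO4) = 0.01236 L × 0.4515 mol/L = 5.581 × 10^-3 mol
From the 5:1 mole ratio, n(Fe2+) = 5/1 × 5.581 × 10^-3 = 0.02790 mol
[Fe2+] = 0.02790 mol / 0.02077 L = 1.343 mol/L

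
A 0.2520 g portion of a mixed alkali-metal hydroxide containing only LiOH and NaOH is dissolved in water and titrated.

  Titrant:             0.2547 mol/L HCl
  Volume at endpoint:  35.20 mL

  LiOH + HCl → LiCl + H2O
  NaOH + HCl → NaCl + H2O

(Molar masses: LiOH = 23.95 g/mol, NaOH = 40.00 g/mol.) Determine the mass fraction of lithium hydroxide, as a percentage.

n(HCl) = 0.03520 × 0.2547 = 8.965 × 10^-3 mol
Let x = n(LiOH), y = n(NaOH).
Titrant: 1x + 1y = 8.965 × 10^-3;  mass: 23.95x + 40.00y = 0.2520
Solving, x = 6.643 × 10^-3 mol, y = 2.323 × 10^-3 mol
mass of LiOH = 6.643 × 10^-3 × 23.95 = 0.1591 g
% LiOH = 0.1591 / 0.2520 × 100 = 63.13 %

63.13 %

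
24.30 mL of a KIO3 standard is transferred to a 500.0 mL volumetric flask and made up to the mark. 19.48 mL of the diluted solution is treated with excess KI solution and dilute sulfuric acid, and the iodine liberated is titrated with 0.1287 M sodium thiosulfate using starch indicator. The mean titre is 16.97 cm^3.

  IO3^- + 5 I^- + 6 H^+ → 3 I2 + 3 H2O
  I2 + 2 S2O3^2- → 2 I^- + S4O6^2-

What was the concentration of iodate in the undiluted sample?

0.3845 M

n(S2O3^2-) = 0.01697 × 0.1287 = 2.184 × 10^-3 mol
n(I2) = n(S2O3^2-)/2 = 1.092 × 10^-3 mol
From the 1:3 ratio, n(IO3^-) in the aliquot = 1/3 × 1.092 × 10^-3 = 3.640 × 10^-4 mol
[IO3^-]_dilute = 3.640 × 10^-4 / 0.01948 = 0.01869 mol/L
[IO3^-]_original = 0.01869 × 500.0/24.30 = 0.3845 mol/L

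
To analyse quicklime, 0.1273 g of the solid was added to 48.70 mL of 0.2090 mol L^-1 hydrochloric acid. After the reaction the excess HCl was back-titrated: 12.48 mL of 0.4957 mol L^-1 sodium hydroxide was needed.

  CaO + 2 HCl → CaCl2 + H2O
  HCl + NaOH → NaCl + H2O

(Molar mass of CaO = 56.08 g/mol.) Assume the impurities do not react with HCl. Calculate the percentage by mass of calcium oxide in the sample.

n(HCl) added = 0.04870 × 0.2090 = 0.01018 mol
n(NaOH) used in back-titration = 0.01248 × 0.4957 = 6.186 × 10^-3 mol
n(HCl) left over = 6.186 × 10^-3 mol (1:1 ratio)
n(HCl) consumed by analyte = 0.01018 − 6.186 × 10^-3 = 3.992 × 10^-3 mol
From the 1:2 ratio, n(CaO) = 1/2 × 3.992 × 10^-3 = 1.996 × 10^-3 mol
mass of CaO = 1.996 × 10^-3 × 56.08 = 0.1119 g
% CaO = 0.1119 / 0.1273 × 100 = 87.93 %

87.93 %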